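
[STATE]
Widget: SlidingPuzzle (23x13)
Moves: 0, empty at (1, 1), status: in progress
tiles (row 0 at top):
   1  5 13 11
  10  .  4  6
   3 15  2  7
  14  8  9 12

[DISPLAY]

┌────┬────┬────┬────┐  
│  1 │  5 │ 13 │ 11 │  
├────┼────┼────┼────┤  
│ 10 │    │  4 │  6 │  
├────┼────┼────┼────┤  
│  3 │ 15 │  2 │  7 │  
├────┼────┼────┼────┤  
│ 14 │  8 │  9 │ 12 │  
└────┴────┴────┴────┘  
Moves: 0               
                       
                       
                       


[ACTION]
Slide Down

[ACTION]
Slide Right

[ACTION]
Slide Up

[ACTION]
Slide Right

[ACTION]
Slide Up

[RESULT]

┌────┬────┬────┬────┐  
│ 10 │  1 │ 13 │ 11 │  
├────┼────┼────┼────┤  
│  3 │  5 │  4 │  6 │  
├────┼────┼────┼────┤  
│    │ 15 │  2 │  7 │  
├────┼────┼────┼────┤  
│ 14 │  8 │  9 │ 12 │  
└────┴────┴────┴────┘  
Moves: 4               
                       
                       
                       


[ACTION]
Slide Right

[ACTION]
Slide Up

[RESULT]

┌────┬────┬────┬────┐  
│ 10 │  1 │ 13 │ 11 │  
├────┼────┼────┼────┤  
│  3 │  5 │  4 │  6 │  
├────┼────┼────┼────┤  
│ 14 │ 15 │  2 │  7 │  
├────┼────┼────┼────┤  
│    │  8 │  9 │ 12 │  
└────┴────┴────┴────┘  
Moves: 5               
                       
                       
                       


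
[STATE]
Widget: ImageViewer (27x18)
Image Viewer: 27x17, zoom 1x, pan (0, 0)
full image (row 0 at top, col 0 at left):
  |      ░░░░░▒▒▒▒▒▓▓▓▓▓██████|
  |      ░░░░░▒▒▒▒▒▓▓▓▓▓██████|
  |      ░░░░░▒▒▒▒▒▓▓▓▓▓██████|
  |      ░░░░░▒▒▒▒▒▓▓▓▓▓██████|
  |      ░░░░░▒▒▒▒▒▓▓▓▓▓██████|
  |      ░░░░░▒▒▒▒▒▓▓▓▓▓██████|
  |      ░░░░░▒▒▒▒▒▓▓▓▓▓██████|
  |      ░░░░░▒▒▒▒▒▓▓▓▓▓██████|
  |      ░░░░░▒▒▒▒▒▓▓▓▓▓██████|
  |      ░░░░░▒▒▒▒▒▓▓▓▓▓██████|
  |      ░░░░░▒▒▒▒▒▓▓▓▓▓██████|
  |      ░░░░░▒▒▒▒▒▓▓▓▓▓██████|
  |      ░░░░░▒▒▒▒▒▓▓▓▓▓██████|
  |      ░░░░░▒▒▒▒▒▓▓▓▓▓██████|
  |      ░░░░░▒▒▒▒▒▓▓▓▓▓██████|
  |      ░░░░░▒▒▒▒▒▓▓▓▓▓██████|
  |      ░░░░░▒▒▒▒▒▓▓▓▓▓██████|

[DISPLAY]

      ░░░░░▒▒▒▒▒▓▓▓▓▓██████
      ░░░░░▒▒▒▒▒▓▓▓▓▓██████
      ░░░░░▒▒▒▒▒▓▓▓▓▓██████
      ░░░░░▒▒▒▒▒▓▓▓▓▓██████
      ░░░░░▒▒▒▒▒▓▓▓▓▓██████
      ░░░░░▒▒▒▒▒▓▓▓▓▓██████
      ░░░░░▒▒▒▒▒▓▓▓▓▓██████
      ░░░░░▒▒▒▒▒▓▓▓▓▓██████
      ░░░░░▒▒▒▒▒▓▓▓▓▓██████
      ░░░░░▒▒▒▒▒▓▓▓▓▓██████
      ░░░░░▒▒▒▒▒▓▓▓▓▓██████
      ░░░░░▒▒▒▒▒▓▓▓▓▓██████
      ░░░░░▒▒▒▒▒▓▓▓▓▓██████
      ░░░░░▒▒▒▒▒▓▓▓▓▓██████
      ░░░░░▒▒▒▒▒▓▓▓▓▓██████
      ░░░░░▒▒▒▒▒▓▓▓▓▓██████
      ░░░░░▒▒▒▒▒▓▓▓▓▓██████
                           


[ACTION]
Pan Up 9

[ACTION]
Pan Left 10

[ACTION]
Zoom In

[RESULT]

            ░░░░░░░░░░▒▒▒▒▒
            ░░░░░░░░░░▒▒▒▒▒
            ░░░░░░░░░░▒▒▒▒▒
            ░░░░░░░░░░▒▒▒▒▒
            ░░░░░░░░░░▒▒▒▒▒
            ░░░░░░░░░░▒▒▒▒▒
            ░░░░░░░░░░▒▒▒▒▒
            ░░░░░░░░░░▒▒▒▒▒
            ░░░░░░░░░░▒▒▒▒▒
            ░░░░░░░░░░▒▒▒▒▒
            ░░░░░░░░░░▒▒▒▒▒
            ░░░░░░░░░░▒▒▒▒▒
            ░░░░░░░░░░▒▒▒▒▒
            ░░░░░░░░░░▒▒▒▒▒
            ░░░░░░░░░░▒▒▒▒▒
            ░░░░░░░░░░▒▒▒▒▒
            ░░░░░░░░░░▒▒▒▒▒
            ░░░░░░░░░░▒▒▒▒▒


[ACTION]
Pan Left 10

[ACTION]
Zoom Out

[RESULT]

      ░░░░░▒▒▒▒▒▓▓▓▓▓██████
      ░░░░░▒▒▒▒▒▓▓▓▓▓██████
      ░░░░░▒▒▒▒▒▓▓▓▓▓██████
      ░░░░░▒▒▒▒▒▓▓▓▓▓██████
      ░░░░░▒▒▒▒▒▓▓▓▓▓██████
      ░░░░░▒▒▒▒▒▓▓▓▓▓██████
      ░░░░░▒▒▒▒▒▓▓▓▓▓██████
      ░░░░░▒▒▒▒▒▓▓▓▓▓██████
      ░░░░░▒▒▒▒▒▓▓▓▓▓██████
      ░░░░░▒▒▒▒▒▓▓▓▓▓██████
      ░░░░░▒▒▒▒▒▓▓▓▓▓██████
      ░░░░░▒▒▒▒▒▓▓▓▓▓██████
      ░░░░░▒▒▒▒▒▓▓▓▓▓██████
      ░░░░░▒▒▒▒▒▓▓▓▓▓██████
      ░░░░░▒▒▒▒▒▓▓▓▓▓██████
      ░░░░░▒▒▒▒▒▓▓▓▓▓██████
      ░░░░░▒▒▒▒▒▓▓▓▓▓██████
                           


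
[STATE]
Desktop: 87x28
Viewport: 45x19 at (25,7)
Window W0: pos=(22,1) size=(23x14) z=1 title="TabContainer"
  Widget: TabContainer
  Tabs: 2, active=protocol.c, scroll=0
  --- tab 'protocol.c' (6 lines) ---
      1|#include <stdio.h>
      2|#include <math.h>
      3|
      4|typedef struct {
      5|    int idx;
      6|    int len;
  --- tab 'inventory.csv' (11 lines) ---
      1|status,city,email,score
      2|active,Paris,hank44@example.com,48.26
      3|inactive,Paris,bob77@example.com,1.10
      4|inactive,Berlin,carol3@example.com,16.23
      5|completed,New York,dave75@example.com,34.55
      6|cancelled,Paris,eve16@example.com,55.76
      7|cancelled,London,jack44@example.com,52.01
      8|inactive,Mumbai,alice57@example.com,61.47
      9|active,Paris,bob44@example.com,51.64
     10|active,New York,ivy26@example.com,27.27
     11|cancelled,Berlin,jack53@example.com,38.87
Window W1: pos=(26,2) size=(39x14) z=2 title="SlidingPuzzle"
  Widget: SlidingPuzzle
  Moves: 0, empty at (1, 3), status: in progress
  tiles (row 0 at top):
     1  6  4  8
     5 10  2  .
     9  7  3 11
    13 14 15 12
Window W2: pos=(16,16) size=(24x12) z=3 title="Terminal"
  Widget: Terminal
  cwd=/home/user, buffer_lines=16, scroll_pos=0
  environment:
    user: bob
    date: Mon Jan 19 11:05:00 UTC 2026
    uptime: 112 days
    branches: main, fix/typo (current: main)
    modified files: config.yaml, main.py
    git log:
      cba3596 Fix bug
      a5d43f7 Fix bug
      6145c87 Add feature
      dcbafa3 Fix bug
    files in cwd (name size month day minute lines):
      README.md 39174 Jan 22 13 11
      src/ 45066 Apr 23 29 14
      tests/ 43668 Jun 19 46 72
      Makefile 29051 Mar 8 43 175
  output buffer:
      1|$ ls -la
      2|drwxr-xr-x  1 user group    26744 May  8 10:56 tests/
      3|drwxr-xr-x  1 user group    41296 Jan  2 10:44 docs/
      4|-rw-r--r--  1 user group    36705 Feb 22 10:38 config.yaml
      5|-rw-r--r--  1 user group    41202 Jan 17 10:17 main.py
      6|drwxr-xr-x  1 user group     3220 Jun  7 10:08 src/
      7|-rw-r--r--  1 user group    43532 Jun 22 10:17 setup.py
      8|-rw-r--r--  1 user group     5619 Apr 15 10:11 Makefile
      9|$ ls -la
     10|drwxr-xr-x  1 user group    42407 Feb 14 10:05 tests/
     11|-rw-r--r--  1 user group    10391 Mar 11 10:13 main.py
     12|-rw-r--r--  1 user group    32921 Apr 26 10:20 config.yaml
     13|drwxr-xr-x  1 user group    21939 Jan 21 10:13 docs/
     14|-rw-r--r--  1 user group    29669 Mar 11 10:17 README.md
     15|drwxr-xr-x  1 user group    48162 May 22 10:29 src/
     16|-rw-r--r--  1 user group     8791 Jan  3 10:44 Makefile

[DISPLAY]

n┃├────┼────┼────┼────┤                ┃     
 ┃│  5 │ 10 │  2 │    │                ┃     
p┃├────┼────┼────┼────┤                ┃     
 ┃│  9 │  7 │  3 │ 11 │                ┃     
 ┃├────┼────┼────┼────┤                ┃     
 ┃│ 13 │ 14 │ 15 │ 12 │                ┃     
 ┃└────┴────┴────┴────┘                ┃     
━┃Moves: 0                             ┃     
 ┗━━━━━━━━━━━━━━━━━━━━━━━━━━━━━━━━━━━━━┛     
━━━━━━━━━━━━━━┓                              
l             ┃                              
──────────────┨                              
              ┃                              
-x  1 user gro┃                              
-x  1 user gro┃                              
--  1 user gro┃                              
--  1 user gro┃                              
-x  1 user gro┃                              
--  1 user gro┃                              


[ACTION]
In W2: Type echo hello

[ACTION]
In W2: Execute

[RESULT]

n┃├────┼────┼────┼────┤                ┃     
 ┃│  5 │ 10 │  2 │    │                ┃     
p┃├────┼────┼────┼────┤                ┃     
 ┃│  9 │  7 │  3 │ 11 │                ┃     
 ┃├────┼────┼────┼────┤                ┃     
 ┃│ 13 │ 14 │ 15 │ 12 │                ┃     
 ┃└────┴────┴────┴────┘                ┃     
━┃Moves: 0                             ┃     
 ┗━━━━━━━━━━━━━━━━━━━━━━━━━━━━━━━━━━━━━┛     
━━━━━━━━━━━━━━┓                              
l             ┃                              
──────────────┨                              
--  1 user gro┃                              
-x  1 user gro┃                              
--  1 user gro┃                              
-x  1 user gro┃                              
--  1 user gro┃                              
ello          ┃                              
              ┃                              


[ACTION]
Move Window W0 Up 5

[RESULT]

 ┃├────┼────┼────┼────┤                ┃     
p┃│  5 │ 10 │  2 │    │                ┃     
 ┃├────┼────┼────┼────┤                ┃     
 ┃│  9 │  7 │  3 │ 11 │                ┃     
 ┃├────┼────┼────┼────┤                ┃     
 ┃│ 13 │ 14 │ 15 │ 12 │                ┃     
━┃└────┴────┴────┴────┘                ┃     
 ┃Moves: 0                             ┃     
 ┗━━━━━━━━━━━━━━━━━━━━━━━━━━━━━━━━━━━━━┛     
━━━━━━━━━━━━━━┓                              
l             ┃                              
──────────────┨                              
--  1 user gro┃                              
-x  1 user gro┃                              
--  1 user gro┃                              
-x  1 user gro┃                              
--  1 user gro┃                              
ello          ┃                              
              ┃                              


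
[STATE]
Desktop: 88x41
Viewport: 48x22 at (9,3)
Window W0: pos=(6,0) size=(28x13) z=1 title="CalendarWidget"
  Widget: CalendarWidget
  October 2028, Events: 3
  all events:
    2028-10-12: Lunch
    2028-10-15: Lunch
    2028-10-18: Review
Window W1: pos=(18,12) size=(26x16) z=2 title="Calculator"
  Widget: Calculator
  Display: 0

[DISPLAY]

     October 2028       ┃                       
 Tu We Th Fr Sa Su      ┃                       
                 1      ┃                       
  3  4  5  6  7  8      ┃                       
 10 11 12* 13 14 15*    ┃                       
 17 18* 19 20 21 22     ┃                       
 24 25 26 27 28 29      ┃                       
 31                     ┃                       
                        ┃                       
━━━━━━━━━┏━━━━━━━━━━━━━━━━━━━━━━━━┓             
         ┃ Calculator             ┃             
         ┠────────────────────────┨             
         ┃                       0┃             
         ┃┌───┬───┬───┬───┐       ┃             
         ┃│ 7 │ 8 │ 9 │ ÷ │       ┃             
         ┃├───┼───┼───┼───┤       ┃             
         ┃│ 4 │ 5 │ 6 │ × │       ┃             
         ┃├───┼───┼───┼───┤       ┃             
         ┃│ 1 │ 2 │ 3 │ - │       ┃             
         ┃├───┼───┼───┼───┤       ┃             
         ┃│ 0 │ . │ = │ + │       ┃             
         ┃├───┼───┼───┼───┤       ┃             


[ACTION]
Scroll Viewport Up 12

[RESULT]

━━━━━━━━━━━━━━━━━━━━━━━━┓                       
alendarWidget           ┃                       
────────────────────────┨                       
     October 2028       ┃                       
 Tu We Th Fr Sa Su      ┃                       
                 1      ┃                       
  3  4  5  6  7  8      ┃                       
 10 11 12* 13 14 15*    ┃                       
 17 18* 19 20 21 22     ┃                       
 24 25 26 27 28 29      ┃                       
 31                     ┃                       
                        ┃                       
━━━━━━━━━┏━━━━━━━━━━━━━━━━━━━━━━━━┓             
         ┃ Calculator             ┃             
         ┠────────────────────────┨             
         ┃                       0┃             
         ┃┌───┬───┬───┬───┐       ┃             
         ┃│ 7 │ 8 │ 9 │ ÷ │       ┃             
         ┃├───┼───┼───┼───┤       ┃             
         ┃│ 4 │ 5 │ 6 │ × │       ┃             
         ┃├───┼───┼───┼───┤       ┃             
         ┃│ 1 │ 2 │ 3 │ - │       ┃             


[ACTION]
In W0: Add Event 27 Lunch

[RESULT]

━━━━━━━━━━━━━━━━━━━━━━━━┓                       
alendarWidget           ┃                       
────────────────────────┨                       
     October 2028       ┃                       
 Tu We Th Fr Sa Su      ┃                       
                 1      ┃                       
  3  4  5  6  7  8      ┃                       
 10 11 12* 13 14 15*    ┃                       
 17 18* 19 20 21 22     ┃                       
 24 25 26 27* 28 29     ┃                       
 31                     ┃                       
                        ┃                       
━━━━━━━━━┏━━━━━━━━━━━━━━━━━━━━━━━━┓             
         ┃ Calculator             ┃             
         ┠────────────────────────┨             
         ┃                       0┃             
         ┃┌───┬───┬───┬───┐       ┃             
         ┃│ 7 │ 8 │ 9 │ ÷ │       ┃             
         ┃├───┼───┼───┼───┤       ┃             
         ┃│ 4 │ 5 │ 6 │ × │       ┃             
         ┃├───┼───┼───┼───┤       ┃             
         ┃│ 1 │ 2 │ 3 │ - │       ┃             


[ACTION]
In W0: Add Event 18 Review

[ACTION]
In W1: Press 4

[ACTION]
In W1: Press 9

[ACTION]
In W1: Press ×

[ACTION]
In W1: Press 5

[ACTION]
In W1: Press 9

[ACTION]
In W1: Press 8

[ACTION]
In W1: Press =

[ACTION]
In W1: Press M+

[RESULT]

━━━━━━━━━━━━━━━━━━━━━━━━┓                       
alendarWidget           ┃                       
────────────────────────┨                       
     October 2028       ┃                       
 Tu We Th Fr Sa Su      ┃                       
                 1      ┃                       
  3  4  5  6  7  8      ┃                       
 10 11 12* 13 14 15*    ┃                       
 17 18* 19 20 21 22     ┃                       
 24 25 26 27* 28 29     ┃                       
 31                     ┃                       
                        ┃                       
━━━━━━━━━┏━━━━━━━━━━━━━━━━━━━━━━━━┓             
         ┃ Calculator             ┃             
         ┠────────────────────────┨             
         ┃                   29302┃             
         ┃┌───┬───┬───┬───┐       ┃             
         ┃│ 7 │ 8 │ 9 │ ÷ │       ┃             
         ┃├───┼───┼───┼───┤       ┃             
         ┃│ 4 │ 5 │ 6 │ × │       ┃             
         ┃├───┼───┼───┼───┤       ┃             
         ┃│ 1 │ 2 │ 3 │ - │       ┃             


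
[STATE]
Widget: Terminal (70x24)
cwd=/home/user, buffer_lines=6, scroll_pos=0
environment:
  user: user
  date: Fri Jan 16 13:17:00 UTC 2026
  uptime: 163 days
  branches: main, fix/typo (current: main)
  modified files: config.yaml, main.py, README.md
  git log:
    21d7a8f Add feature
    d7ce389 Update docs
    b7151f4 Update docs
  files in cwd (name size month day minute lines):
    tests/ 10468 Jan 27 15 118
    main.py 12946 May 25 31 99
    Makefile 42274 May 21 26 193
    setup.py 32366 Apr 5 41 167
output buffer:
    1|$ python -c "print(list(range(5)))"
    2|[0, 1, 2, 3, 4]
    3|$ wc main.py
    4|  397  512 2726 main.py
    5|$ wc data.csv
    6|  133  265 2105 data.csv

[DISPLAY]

$ python -c "print(list(range(5)))"                                   
[0, 1, 2, 3, 4]                                                       
$ wc main.py                                                          
  397  512 2726 main.py                                               
$ wc data.csv                                                         
  133  265 2105 data.csv                                              
$ █                                                                   
                                                                      
                                                                      
                                                                      
                                                                      
                                                                      
                                                                      
                                                                      
                                                                      
                                                                      
                                                                      
                                                                      
                                                                      
                                                                      
                                                                      
                                                                      
                                                                      
                                                                      


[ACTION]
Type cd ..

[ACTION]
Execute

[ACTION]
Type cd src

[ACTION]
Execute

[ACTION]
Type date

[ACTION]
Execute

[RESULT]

$ python -c "print(list(range(5)))"                                   
[0, 1, 2, 3, 4]                                                       
$ wc main.py                                                          
  397  512 2726 main.py                                               
$ wc data.csv                                                         
  133  265 2105 data.csv                                              
$ cd ..                                                               
                                                                      
$ cd src                                                              
                                                                      
$ date                                                                
Fri Jan 16 13:17:00 UTC 2026                                          
$ █                                                                   
                                                                      
                                                                      
                                                                      
                                                                      
                                                                      
                                                                      
                                                                      
                                                                      
                                                                      
                                                                      
                                                                      


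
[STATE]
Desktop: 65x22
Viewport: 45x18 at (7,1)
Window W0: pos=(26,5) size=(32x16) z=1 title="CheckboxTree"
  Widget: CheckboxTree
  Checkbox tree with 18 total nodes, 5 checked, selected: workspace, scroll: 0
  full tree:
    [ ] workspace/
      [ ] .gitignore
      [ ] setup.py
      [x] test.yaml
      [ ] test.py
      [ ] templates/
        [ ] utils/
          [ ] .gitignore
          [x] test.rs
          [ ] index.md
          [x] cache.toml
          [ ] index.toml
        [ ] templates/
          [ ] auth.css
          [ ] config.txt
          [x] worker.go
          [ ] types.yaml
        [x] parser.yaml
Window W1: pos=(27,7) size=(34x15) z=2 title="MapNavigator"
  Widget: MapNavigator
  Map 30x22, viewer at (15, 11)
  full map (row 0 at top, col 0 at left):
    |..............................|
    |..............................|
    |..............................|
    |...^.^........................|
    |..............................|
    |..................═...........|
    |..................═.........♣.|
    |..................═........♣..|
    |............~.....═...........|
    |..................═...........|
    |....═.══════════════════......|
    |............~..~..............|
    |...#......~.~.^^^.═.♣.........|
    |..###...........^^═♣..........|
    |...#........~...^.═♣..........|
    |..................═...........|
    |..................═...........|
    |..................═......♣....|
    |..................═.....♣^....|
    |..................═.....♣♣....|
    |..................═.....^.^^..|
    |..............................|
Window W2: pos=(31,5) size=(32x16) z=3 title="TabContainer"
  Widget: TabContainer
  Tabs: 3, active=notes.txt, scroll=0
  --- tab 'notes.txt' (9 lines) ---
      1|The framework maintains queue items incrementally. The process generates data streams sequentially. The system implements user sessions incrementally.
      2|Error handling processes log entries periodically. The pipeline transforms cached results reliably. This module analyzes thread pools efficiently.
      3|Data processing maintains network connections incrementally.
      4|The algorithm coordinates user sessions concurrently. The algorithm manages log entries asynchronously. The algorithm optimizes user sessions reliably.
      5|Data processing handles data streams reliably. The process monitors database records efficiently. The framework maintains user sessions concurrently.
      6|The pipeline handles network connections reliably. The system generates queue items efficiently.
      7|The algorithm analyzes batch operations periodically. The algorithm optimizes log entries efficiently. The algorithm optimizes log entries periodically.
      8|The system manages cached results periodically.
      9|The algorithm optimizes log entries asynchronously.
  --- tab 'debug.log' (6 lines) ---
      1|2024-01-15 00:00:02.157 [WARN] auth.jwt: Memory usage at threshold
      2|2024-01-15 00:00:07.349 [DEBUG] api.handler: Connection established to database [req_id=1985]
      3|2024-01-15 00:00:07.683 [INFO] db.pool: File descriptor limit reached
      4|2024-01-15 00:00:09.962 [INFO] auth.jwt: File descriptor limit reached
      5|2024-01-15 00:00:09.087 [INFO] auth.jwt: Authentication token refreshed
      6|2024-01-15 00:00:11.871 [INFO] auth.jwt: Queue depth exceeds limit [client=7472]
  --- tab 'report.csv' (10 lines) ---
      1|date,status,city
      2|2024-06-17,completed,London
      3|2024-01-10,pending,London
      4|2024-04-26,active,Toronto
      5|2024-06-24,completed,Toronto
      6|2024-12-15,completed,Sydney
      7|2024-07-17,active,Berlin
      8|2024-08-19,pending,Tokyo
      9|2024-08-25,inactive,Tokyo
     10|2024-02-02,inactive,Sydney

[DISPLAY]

                                             
                                             
                                             
                                             
                   ┏━━━━┏━━━━━━━━━━━━━━━━━━━━
                   ┃ Che┃ TabContainer       
                   ┠┏━━━┠────────────────────
                   ┃┃ Ma┃[notes.txt]│ debug.l
                   ┃┠───┃────────────────────
                   ┃┃ ..┃The framework mainta
                   ┃┃ ..┃Error handling proce
                   ┃┃ ..┃Data processing main
                   ┃┃ ..┃The algorithm coordi
                   ┃┃ ..┃Data processing hand
                   ┃┃ ..┃The pipeline handles
                   ┃┃ ..┃The algorithm analyz
                   ┃┃ ..┃The system manages c
                   ┃┃ ..┃The algorithm optimi


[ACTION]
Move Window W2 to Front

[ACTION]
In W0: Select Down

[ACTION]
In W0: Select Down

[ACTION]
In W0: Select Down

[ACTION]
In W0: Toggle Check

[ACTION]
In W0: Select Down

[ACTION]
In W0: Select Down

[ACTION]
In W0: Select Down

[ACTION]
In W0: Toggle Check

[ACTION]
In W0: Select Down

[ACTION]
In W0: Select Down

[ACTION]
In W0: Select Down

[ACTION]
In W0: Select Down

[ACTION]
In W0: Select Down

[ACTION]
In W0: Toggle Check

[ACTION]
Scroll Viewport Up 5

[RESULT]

                                             
                                             
                                             
                                             
                                             
                   ┏━━━━┏━━━━━━━━━━━━━━━━━━━━
                   ┃ Che┃ TabContainer       
                   ┠┏━━━┠────────────────────
                   ┃┃ Ma┃[notes.txt]│ debug.l
                   ┃┠───┃────────────────────
                   ┃┃ ..┃The framework mainta
                   ┃┃ ..┃Error handling proce
                   ┃┃ ..┃Data processing main
                   ┃┃ ..┃The algorithm coordi
                   ┃┃ ..┃Data processing hand
                   ┃┃ ..┃The pipeline handles
                   ┃┃ ..┃The algorithm analyz
                   ┃┃ ..┃The system manages c


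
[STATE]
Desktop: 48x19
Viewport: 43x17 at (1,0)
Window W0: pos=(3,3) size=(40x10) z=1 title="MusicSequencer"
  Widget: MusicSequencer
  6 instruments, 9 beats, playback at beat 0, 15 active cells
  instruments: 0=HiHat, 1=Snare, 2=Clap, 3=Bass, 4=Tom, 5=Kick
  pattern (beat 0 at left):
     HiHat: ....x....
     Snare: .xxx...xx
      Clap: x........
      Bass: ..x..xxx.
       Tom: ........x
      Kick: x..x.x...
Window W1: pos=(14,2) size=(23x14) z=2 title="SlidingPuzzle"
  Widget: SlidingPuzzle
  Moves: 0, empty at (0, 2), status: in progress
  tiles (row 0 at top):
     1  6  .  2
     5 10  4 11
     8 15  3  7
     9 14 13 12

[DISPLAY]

                                           
                                           
             ┏━━━━━━━━━━━━━━━━━━━━━┓       
  ┏━━━━━━━━━━┃ SlidingPuzzle       ┃━━━━━┓ 
  ┃ MusicSequ┠─────────────────────┨     ┃ 
  ┠──────────┃┌────┬────┬────┬────┐┃─────┨ 
  ┃      ▼123┃│  1 │  6 │    │  2 │┃     ┃ 
  ┃ HiHat····┃├────┼────┼────┼────┤┃     ┃ 
  ┃ Snare·███┃│  5 │ 10 │  4 │ 11 │┃     ┃ 
  ┃  Clap█···┃├────┼────┼────┼────┤┃     ┃ 
  ┃  Bass··█·┃│  8 │ 15 │  3 │  7 │┃     ┃ 
  ┃   Tom····┃├────┼────┼────┼────┤┃     ┃ 
  ┗━━━━━━━━━━┃│  9 │ 14 │ 13 │ 12 │┃━━━━━┛ 
             ┃└────┴────┴────┴────┘┃       
             ┃Moves: 0             ┃       
             ┗━━━━━━━━━━━━━━━━━━━━━┛       
                                           


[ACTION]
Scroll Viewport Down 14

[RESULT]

             ┏━━━━━━━━━━━━━━━━━━━━━┓       
  ┏━━━━━━━━━━┃ SlidingPuzzle       ┃━━━━━┓ 
  ┃ MusicSequ┠─────────────────────┨     ┃ 
  ┠──────────┃┌────┬────┬────┬────┐┃─────┨ 
  ┃      ▼123┃│  1 │  6 │    │  2 │┃     ┃ 
  ┃ HiHat····┃├────┼────┼────┼────┤┃     ┃ 
  ┃ Snare·███┃│  5 │ 10 │  4 │ 11 │┃     ┃ 
  ┃  Clap█···┃├────┼────┼────┼────┤┃     ┃ 
  ┃  Bass··█·┃│  8 │ 15 │  3 │  7 │┃     ┃ 
  ┃   Tom····┃├────┼────┼────┼────┤┃     ┃ 
  ┗━━━━━━━━━━┃│  9 │ 14 │ 13 │ 12 │┃━━━━━┛ 
             ┃└────┴────┴────┴────┘┃       
             ┃Moves: 0             ┃       
             ┗━━━━━━━━━━━━━━━━━━━━━┛       
                                           
                                           
                                           


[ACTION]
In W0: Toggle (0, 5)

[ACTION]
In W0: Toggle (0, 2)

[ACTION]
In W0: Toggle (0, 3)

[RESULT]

             ┏━━━━━━━━━━━━━━━━━━━━━┓       
  ┏━━━━━━━━━━┃ SlidingPuzzle       ┃━━━━━┓ 
  ┃ MusicSequ┠─────────────────────┨     ┃ 
  ┠──────────┃┌────┬────┬────┬────┐┃─────┨ 
  ┃      ▼123┃│  1 │  6 │    │  2 │┃     ┃ 
  ┃ HiHat··██┃├────┼────┼────┼────┤┃     ┃ 
  ┃ Snare·███┃│  5 │ 10 │  4 │ 11 │┃     ┃ 
  ┃  Clap█···┃├────┼────┼────┼────┤┃     ┃ 
  ┃  Bass··█·┃│  8 │ 15 │  3 │  7 │┃     ┃ 
  ┃   Tom····┃├────┼────┼────┼────┤┃     ┃ 
  ┗━━━━━━━━━━┃│  9 │ 14 │ 13 │ 12 │┃━━━━━┛ 
             ┃└────┴────┴────┴────┘┃       
             ┃Moves: 0             ┃       
             ┗━━━━━━━━━━━━━━━━━━━━━┛       
                                           
                                           
                                           


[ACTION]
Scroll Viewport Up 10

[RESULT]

                                           
                                           
             ┏━━━━━━━━━━━━━━━━━━━━━┓       
  ┏━━━━━━━━━━┃ SlidingPuzzle       ┃━━━━━┓ 
  ┃ MusicSequ┠─────────────────────┨     ┃ 
  ┠──────────┃┌────┬────┬────┬────┐┃─────┨ 
  ┃      ▼123┃│  1 │  6 │    │  2 │┃     ┃ 
  ┃ HiHat··██┃├────┼────┼────┼────┤┃     ┃ 
  ┃ Snare·███┃│  5 │ 10 │  4 │ 11 │┃     ┃ 
  ┃  Clap█···┃├────┼────┼────┼────┤┃     ┃ 
  ┃  Bass··█·┃│  8 │ 15 │  3 │  7 │┃     ┃ 
  ┃   Tom····┃├────┼────┼────┼────┤┃     ┃ 
  ┗━━━━━━━━━━┃│  9 │ 14 │ 13 │ 12 │┃━━━━━┛ 
             ┃└────┴────┴────┴────┘┃       
             ┃Moves: 0             ┃       
             ┗━━━━━━━━━━━━━━━━━━━━━┛       
                                           


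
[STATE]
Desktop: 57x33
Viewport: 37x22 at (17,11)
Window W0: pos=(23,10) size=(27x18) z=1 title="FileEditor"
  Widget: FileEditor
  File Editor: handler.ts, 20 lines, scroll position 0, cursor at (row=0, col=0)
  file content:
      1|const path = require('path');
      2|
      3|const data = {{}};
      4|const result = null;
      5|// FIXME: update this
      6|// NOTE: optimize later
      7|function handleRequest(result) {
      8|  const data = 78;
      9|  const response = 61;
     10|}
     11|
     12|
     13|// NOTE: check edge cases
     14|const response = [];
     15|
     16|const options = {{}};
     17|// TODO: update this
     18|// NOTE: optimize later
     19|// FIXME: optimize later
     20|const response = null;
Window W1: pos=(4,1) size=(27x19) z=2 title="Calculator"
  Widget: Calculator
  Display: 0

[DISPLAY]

┼───┤        ┃itor              ┃    
│ + │        ┃──────────────────┨    
┼───┤        ┃ath = require('pa▲┃    
│ M+│        ┃                 █┃    
┴───┘        ┃ata = {{}};      ░┃    
             ┃esult = null;    ░┃    
             ┃E: update this   ░┃    
             ┃: optimize later ░┃    
━━━━━━━━━━━━━┛n handleRequest(r░┃    
      ┃  const data = 78;      ░┃    
      ┃  const response = 61;  ░┃    
      ┃}                       ░┃    
      ┃                        ░┃    
      ┃                        ░┃    
      ┃// NOTE: check edge case░┃    
      ┃const response = [];    ▼┃    
      ┗━━━━━━━━━━━━━━━━━━━━━━━━━┛    
                                     
                                     
                                     
                                     
                                     


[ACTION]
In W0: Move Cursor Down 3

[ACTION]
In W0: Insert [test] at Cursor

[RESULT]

┼───┤        ┃itor              ┃    
│ + │        ┃──────────────────┨    
┼───┤        ┃ath = require('pa▲┃    
│ M+│        ┃                 █┃    
┴───┘        ┃ata = {{}};      ░┃    
             ┃st result = null;░┃    
             ┃E: update this   ░┃    
             ┃: optimize later ░┃    
━━━━━━━━━━━━━┛n handleRequest(r░┃    
      ┃  const data = 78;      ░┃    
      ┃  const response = 61;  ░┃    
      ┃}                       ░┃    
      ┃                        ░┃    
      ┃                        ░┃    
      ┃// NOTE: check edge case░┃    
      ┃const response = [];    ▼┃    
      ┗━━━━━━━━━━━━━━━━━━━━━━━━━┛    
                                     
                                     
                                     
                                     
                                     


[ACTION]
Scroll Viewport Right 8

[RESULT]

─┤        ┃itor              ┃       
 │        ┃──────────────────┨       
─┤        ┃ath = require('pa▲┃       
+│        ┃                 █┃       
─┘        ┃ata = {{}};      ░┃       
          ┃st result = null;░┃       
          ┃E: update this   ░┃       
          ┃: optimize later ░┃       
━━━━━━━━━━┛n handleRequest(r░┃       
   ┃  const data = 78;      ░┃       
   ┃  const response = 61;  ░┃       
   ┃}                       ░┃       
   ┃                        ░┃       
   ┃                        ░┃       
   ┃// NOTE: check edge case░┃       
   ┃const response = [];    ▼┃       
   ┗━━━━━━━━━━━━━━━━━━━━━━━━━┛       
                                     
                                     
                                     
                                     
                                     
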